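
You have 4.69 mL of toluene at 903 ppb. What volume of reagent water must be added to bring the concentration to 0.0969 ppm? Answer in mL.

39.0 mL

0.0969 ppm = 96.9 ppb.
V₂ = C₁V₁/C₂ = 903 × 4.69 / 96.9 = 43.7 mL.
Diluent to add = V₂ − V₁ = 43.7 − 4.69 = 39.0 mL.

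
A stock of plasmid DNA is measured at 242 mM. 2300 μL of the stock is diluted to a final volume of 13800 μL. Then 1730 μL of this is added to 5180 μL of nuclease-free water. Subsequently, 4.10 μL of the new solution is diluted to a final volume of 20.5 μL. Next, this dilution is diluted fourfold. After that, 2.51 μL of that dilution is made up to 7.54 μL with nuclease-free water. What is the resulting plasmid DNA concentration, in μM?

168 μM

Overall dilution factor = 6 × 3.994 × 5 × 4 × 3.004 = 1440.
242 mM / 1440 = 0.168 mM = 168 μM.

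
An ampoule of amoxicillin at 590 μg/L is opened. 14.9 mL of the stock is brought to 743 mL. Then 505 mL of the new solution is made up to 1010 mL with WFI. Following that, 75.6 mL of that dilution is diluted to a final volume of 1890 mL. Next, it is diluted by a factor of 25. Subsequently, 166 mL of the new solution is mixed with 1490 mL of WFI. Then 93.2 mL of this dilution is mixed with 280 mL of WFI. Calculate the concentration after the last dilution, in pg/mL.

0.237 pg/mL

Overall dilution factor = 49.87 × 2 × 25 × 25 × 9.976 × 4.004 = 2.49 × 10⁶.
590 μg/L / 2.49 × 10⁶ = 2.37 × 10⁻⁴ μg/L = 0.237 pg/mL.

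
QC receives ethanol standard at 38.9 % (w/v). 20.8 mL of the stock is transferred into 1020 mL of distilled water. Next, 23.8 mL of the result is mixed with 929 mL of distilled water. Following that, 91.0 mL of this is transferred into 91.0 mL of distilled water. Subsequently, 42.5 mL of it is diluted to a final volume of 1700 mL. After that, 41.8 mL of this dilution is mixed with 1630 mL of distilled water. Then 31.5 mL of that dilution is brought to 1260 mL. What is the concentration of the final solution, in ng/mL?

Overall dilution factor = 50.04 × 40.03 × 2 × 40 × 40.00 × 40 = 2.56 × 10⁸.
38.9 % (w/v) / 2.56 × 10⁸ = 1.52 × 10⁻⁷ % (w/v) = 1.52 ng/mL.

1.52 ng/mL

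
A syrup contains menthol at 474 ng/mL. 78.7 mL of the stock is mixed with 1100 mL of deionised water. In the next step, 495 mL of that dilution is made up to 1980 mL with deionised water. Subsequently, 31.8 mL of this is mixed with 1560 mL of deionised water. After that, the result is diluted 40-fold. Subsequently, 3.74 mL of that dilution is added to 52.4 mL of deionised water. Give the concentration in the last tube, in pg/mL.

Overall dilution factor = 14.98 × 4 × 50.06 × 40 × 15.01 = 1.80 × 10⁶.
474 ng/mL / 1.80 × 10⁶ = 2.63 × 10⁻⁴ ng/mL = 0.263 pg/mL.

0.263 pg/mL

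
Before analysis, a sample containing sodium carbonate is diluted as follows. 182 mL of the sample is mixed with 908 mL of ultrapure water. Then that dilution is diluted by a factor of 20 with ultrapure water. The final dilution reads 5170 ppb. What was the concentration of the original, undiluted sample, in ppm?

Overall dilution factor = 5.989 × 20 = 120.
Original = 5170 ppb × 120 = 6.19 × 10⁵ ppb = 619 ppm.

619 ppm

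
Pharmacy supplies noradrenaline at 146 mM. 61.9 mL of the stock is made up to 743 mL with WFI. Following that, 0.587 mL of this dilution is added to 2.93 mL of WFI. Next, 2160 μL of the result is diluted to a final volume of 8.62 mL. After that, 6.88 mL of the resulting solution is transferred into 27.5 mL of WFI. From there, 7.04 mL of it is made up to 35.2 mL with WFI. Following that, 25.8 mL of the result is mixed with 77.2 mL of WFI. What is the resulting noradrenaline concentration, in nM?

5100 nM

Overall dilution factor = 12.00 × 5.991 × 3.991 × 4.997 × 5 × 3.992 = 2.86 × 10⁴.
146 mM / 2.86 × 10⁴ = 5.10 × 10⁻³ mM = 5100 nM.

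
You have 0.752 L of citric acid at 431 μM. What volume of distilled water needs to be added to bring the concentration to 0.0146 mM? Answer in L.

21.4 L

0.0146 mM = 14.6 μM.
V₂ = C₁V₁/C₂ = 431 × 0.752 / 14.6 = 22.2 L.
Diluent to add = V₂ − V₁ = 22.2 − 0.752 = 21.4 L.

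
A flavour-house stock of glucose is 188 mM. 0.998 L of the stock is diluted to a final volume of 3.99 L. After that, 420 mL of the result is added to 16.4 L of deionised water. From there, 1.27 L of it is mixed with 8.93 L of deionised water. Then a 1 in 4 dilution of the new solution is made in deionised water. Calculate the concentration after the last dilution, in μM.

36.5 μM

Overall dilution factor = 3.998 × 40.05 × 8.031 × 4 = 5144.
188 mM / 5144 = 0.0365 mM = 36.5 μM.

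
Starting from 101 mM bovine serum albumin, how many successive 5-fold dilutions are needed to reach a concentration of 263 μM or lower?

Need 5ⁿ ≥ 384, so n ≥ log(384)/log(5) = 3.70.
Minimum whole steps: n = 4.

4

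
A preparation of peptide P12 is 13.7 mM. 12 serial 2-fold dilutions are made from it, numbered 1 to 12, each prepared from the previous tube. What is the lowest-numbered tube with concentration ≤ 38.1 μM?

tube 9

Tube n has concentration 13.7 mM / 2ⁿ.
Need 2ⁿ ≥ 13.7 mM / 38.1 μM = 360, so n ≥ 8.49.
First such tube: n = 9.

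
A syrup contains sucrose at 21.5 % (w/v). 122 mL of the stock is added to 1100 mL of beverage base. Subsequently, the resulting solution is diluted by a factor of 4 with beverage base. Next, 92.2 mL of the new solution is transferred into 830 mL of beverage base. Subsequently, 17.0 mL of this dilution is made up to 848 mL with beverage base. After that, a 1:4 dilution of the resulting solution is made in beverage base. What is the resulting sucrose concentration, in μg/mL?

Overall dilution factor = 10.02 × 4 × 10.00 × 49.88 × 4 = 8.00 × 10⁴.
21.5 % (w/v) / 8.00 × 10⁴ = 2.69 × 10⁻⁴ % (w/v) = 2.69 μg/mL.

2.69 μg/mL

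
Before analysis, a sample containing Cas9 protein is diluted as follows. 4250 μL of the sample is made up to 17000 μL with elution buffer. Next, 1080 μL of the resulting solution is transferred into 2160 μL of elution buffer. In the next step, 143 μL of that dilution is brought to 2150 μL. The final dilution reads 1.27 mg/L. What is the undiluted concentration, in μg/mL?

229 μg/mL

Overall dilution factor = 4 × 3 × 15.03 = 180.
Original = 1.27 mg/L × 180 = 229 mg/L = 229 μg/mL.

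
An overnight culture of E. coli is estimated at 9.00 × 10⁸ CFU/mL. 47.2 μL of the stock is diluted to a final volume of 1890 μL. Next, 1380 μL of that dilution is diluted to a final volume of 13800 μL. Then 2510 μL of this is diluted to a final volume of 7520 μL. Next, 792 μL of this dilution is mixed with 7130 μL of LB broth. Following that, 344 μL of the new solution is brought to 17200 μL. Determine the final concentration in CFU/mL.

1500 CFU/mL

Overall dilution factor = 40.04 × 10 × 2.996 × 10.00 × 50 = 6.00 × 10⁵.
9.00 × 10⁸ CFU/mL / 6.00 × 10⁵ = 1500 CFU/mL.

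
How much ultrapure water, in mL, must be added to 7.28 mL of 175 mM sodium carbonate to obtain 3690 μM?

338 mL

3690 μM = 3.69 mM.
V₂ = C₁V₁/C₂ = 175 × 7.28 / 3.69 = 345 mL.
Diluent to add = V₂ − V₁ = 345 − 7.28 = 338 mL.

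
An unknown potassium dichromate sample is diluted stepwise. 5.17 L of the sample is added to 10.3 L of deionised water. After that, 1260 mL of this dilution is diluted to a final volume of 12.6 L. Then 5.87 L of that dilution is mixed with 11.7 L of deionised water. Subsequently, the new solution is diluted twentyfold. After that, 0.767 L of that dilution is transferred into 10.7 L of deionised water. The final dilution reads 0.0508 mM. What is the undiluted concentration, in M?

1.36 M

Overall dilution factor = 2.992 × 10 × 2.993 × 20 × 14.95 = 2.68 × 10⁴.
Original = 0.0508 mM × 2.68 × 10⁴ = 1360 mM = 1.36 M.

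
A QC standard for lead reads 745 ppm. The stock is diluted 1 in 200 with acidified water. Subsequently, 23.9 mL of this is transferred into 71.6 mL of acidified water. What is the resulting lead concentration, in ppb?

932 ppb

Overall dilution factor = 200 × 3.996 = 799.
745 ppm / 799 = 0.932 ppm = 932 ppb.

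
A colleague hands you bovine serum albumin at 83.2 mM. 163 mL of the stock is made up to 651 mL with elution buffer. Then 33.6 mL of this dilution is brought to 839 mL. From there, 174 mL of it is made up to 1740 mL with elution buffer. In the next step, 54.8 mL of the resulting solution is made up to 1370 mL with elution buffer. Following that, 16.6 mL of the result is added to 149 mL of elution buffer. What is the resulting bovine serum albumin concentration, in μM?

Overall dilution factor = 3.994 × 24.97 × 10 × 25 × 9.976 = 2.49 × 10⁵.
83.2 mM / 2.49 × 10⁵ = 3.35 × 10⁻⁴ mM = 0.335 μM.

0.335 μM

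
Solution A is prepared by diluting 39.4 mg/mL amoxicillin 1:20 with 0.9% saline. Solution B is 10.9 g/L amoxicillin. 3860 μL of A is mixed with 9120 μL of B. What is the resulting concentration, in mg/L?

C_A = 39.4 mg/mL / 20 = 1.97 mg/mL.
C_B = 10.9 g/L = 10.9 mg/mL.
C_mix = (C_A·V_A + C_B·V_B)/(V_A + V_B) = (1.97×3860 + 10.9×9120) / 12980 = 8.24 mg/mL = 8240 mg/L.

8240 mg/L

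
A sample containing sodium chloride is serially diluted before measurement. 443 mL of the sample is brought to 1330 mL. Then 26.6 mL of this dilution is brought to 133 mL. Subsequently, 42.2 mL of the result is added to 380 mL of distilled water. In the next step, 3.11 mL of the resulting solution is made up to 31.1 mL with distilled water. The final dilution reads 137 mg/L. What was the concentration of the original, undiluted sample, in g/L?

206 g/L

Overall dilution factor = 3.002 × 5 × 10.00 × 10 = 1502.
Original = 137 mg/L × 1502 = 2.06 × 10⁵ mg/L = 206 g/L.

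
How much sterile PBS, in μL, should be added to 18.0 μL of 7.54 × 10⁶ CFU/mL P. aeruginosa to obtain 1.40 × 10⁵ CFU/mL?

951 μL

V₂ = C₁V₁/C₂ = 7.54 × 10⁶ × 18.0 / 1.40 × 10⁵ = 969 μL.
Diluent to add = V₂ − V₁ = 969 − 18.0 = 951 μL.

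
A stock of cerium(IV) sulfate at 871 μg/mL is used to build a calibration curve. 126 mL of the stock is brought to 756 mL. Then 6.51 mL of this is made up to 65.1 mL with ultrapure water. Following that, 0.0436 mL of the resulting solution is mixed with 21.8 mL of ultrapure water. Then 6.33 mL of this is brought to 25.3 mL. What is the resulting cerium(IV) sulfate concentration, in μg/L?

Overall dilution factor = 6 × 10 × 501 × 3.997 = 1.20 × 10⁵.
871 μg/mL / 1.20 × 10⁵ = 7.25 × 10⁻³ μg/mL = 7.25 μg/L.

7.25 μg/L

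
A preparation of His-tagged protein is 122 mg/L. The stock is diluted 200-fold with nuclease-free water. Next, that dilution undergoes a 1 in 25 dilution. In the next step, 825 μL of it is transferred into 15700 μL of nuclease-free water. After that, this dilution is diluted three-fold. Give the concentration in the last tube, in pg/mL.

406 pg/mL

Overall dilution factor = 200 × 25 × 20.03 × 3 = 3.00 × 10⁵.
122 mg/L / 3.00 × 10⁵ = 4.06 × 10⁻⁴ mg/L = 406 pg/mL.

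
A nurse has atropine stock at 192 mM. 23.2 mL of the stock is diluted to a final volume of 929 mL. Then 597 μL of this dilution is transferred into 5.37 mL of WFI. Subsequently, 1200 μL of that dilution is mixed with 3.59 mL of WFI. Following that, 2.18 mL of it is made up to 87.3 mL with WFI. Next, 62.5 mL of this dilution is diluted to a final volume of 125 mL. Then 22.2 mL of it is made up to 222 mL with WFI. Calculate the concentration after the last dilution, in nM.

Overall dilution factor = 40.04 × 9.995 × 3.992 × 40.05 × 2 × 10 = 1.28 × 10⁶.
192 mM / 1.28 × 10⁶ = 1.50 × 10⁻⁴ mM = 150 nM.

150 nM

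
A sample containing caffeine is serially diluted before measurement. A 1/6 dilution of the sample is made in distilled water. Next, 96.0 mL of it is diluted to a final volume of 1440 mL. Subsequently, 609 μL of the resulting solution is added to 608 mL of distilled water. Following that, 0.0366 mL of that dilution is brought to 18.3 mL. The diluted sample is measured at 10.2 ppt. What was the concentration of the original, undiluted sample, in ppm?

459 ppm

Overall dilution factor = 6 × 15 × 999.4 × 500 = 4.50 × 10⁷.
Original = 10.2 ppt × 4.50 × 10⁷ = 4.59 × 10⁸ ppt = 459 ppm.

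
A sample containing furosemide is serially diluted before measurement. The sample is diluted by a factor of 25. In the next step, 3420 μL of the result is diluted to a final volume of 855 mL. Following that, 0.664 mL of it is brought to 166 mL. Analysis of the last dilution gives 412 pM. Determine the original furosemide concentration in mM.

Overall dilution factor = 25 × 250 × 250 = 1.56 × 10⁶.
Original = 412 pM × 1.56 × 10⁶ = 6.44 × 10⁸ pM = 0.644 mM.

0.644 mM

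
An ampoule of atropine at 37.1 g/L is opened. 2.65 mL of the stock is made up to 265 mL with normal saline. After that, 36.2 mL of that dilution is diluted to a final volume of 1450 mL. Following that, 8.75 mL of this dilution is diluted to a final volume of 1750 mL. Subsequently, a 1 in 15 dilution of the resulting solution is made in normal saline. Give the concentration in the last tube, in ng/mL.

Overall dilution factor = 100 × 40.06 × 200 × 15 = 1.20 × 10⁷.
37.1 g/L / 1.20 × 10⁷ = 3.09 × 10⁻⁶ g/L = 3.09 ng/mL.

3.09 ng/mL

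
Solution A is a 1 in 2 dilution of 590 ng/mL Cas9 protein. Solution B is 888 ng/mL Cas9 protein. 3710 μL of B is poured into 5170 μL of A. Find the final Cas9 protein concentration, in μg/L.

C_A = 590 ng/mL / 2 = 295 ng/mL.
C_mix = (C_A·V_A + C_B·V_B)/(V_A + V_B) = (295×5170 + 888×3710) / 8880 = 543 ng/mL = 543 μg/L.

543 μg/L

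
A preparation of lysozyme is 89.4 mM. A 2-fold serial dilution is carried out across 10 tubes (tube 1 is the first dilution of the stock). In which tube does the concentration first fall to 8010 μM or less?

Tube n has concentration 89.4 mM / 2ⁿ.
Need 2ⁿ ≥ 89.4 mM / 8010 μM = 11.2, so n ≥ 3.48.
First such tube: n = 4.

tube 4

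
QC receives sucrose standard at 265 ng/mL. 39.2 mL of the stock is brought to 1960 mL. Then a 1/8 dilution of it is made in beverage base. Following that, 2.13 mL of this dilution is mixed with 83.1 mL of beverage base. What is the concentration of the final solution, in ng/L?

16.6 ng/L

Overall dilution factor = 50 × 8 × 40.01 = 1.60 × 10⁴.
265 ng/mL / 1.60 × 10⁴ = 0.0166 ng/mL = 16.6 ng/L.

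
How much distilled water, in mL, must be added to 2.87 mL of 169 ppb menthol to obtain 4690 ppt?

4690 ppt = 4.69 ppb.
V₂ = C₁V₁/C₂ = 169 × 2.87 / 4.69 = 103 mL.
Diluent to add = V₂ − V₁ = 103 − 2.87 = 101 mL.

101 mL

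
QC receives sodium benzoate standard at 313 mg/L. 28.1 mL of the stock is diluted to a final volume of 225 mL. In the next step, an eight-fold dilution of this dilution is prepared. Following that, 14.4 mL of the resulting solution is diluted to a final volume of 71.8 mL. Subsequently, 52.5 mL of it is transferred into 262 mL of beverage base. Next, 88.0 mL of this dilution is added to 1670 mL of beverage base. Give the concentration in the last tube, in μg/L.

Overall dilution factor = 8.007 × 8 × 4.986 × 5.990 × 19.98 = 3.82 × 10⁴.
313 mg/L / 3.82 × 10⁴ = 8.19 × 10⁻³ mg/L = 8.19 μg/L.

8.19 μg/L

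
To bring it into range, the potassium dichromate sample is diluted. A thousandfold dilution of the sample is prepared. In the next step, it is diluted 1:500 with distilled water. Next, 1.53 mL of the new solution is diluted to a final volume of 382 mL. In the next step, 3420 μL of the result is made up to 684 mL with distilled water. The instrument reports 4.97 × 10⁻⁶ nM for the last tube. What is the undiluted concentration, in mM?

Overall dilution factor = 1000 × 500 × 249.7 × 200 = 2.50 × 10¹⁰.
Original = 4.97 × 10⁻⁶ nM × 2.50 × 10¹⁰ = 1.24 × 10⁵ nM = 0.124 mM.

0.124 mM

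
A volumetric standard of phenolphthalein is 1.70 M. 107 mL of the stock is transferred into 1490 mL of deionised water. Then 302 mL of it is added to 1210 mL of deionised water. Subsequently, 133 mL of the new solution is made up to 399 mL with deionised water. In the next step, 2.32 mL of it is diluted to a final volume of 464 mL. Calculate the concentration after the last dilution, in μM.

Overall dilution factor = 14.93 × 5.007 × 3 × 200 = 4.48 × 10⁴.
1.70 M / 4.48 × 10⁴ = 3.79 × 10⁻⁵ M = 37.9 μM.

37.9 μM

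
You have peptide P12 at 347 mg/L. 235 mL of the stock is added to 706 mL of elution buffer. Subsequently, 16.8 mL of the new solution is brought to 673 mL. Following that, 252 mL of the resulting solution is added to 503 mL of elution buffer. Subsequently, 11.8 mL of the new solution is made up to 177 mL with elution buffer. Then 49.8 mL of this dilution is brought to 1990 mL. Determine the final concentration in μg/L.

Overall dilution factor = 4.004 × 40.06 × 2.996 × 15 × 39.96 = 2.88 × 10⁵.
347 mg/L / 2.88 × 10⁵ = 1.20 × 10⁻³ mg/L = 1.20 μg/L.

1.20 μg/L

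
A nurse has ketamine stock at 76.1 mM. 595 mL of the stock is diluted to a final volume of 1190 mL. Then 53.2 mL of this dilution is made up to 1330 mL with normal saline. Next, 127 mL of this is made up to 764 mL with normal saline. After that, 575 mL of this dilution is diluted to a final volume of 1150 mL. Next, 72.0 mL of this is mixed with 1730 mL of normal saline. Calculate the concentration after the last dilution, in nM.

5050 nM

Overall dilution factor = 2 × 25 × 6.016 × 2 × 25.03 = 1.51 × 10⁴.
76.1 mM / 1.51 × 10⁴ = 5.05 × 10⁻³ mM = 5050 nM.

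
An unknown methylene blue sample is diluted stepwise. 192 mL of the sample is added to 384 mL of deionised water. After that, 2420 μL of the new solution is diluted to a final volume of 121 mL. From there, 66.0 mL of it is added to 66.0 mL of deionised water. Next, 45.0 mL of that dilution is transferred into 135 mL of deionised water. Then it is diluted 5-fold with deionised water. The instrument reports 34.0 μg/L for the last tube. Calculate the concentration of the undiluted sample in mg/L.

Overall dilution factor = 3 × 50 × 2 × 4 × 5 = 6000.
Original = 34.0 μg/L × 6000 = 2.04 × 10⁵ μg/L = 204 mg/L.

204 mg/L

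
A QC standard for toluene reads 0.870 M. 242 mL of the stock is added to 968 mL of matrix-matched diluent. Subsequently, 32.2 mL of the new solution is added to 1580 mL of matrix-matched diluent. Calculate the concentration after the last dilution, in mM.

Overall dilution factor = 5 × 50.07 = 250.
0.870 M / 250 = 3.48 × 10⁻³ M = 3.48 mM.

3.48 mM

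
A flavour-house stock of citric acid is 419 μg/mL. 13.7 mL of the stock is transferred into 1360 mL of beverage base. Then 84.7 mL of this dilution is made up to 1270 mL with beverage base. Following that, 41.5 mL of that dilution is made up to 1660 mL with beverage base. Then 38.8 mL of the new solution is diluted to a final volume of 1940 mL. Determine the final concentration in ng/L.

Overall dilution factor = 100.3 × 14.99 × 40 × 50 = 3.01 × 10⁶.
419 μg/mL / 3.01 × 10⁶ = 1.39 × 10⁻⁴ μg/mL = 139 ng/L.

139 ng/L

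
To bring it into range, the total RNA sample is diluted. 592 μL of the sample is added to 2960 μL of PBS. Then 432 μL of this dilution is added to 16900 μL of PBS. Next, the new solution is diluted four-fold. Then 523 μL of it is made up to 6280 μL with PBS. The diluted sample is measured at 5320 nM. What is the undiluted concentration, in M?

0.0615 M

Overall dilution factor = 6 × 40.12 × 4 × 12.01 = 1.16 × 10⁴.
Original = 5320 nM × 1.16 × 10⁴ = 6.15 × 10⁷ nM = 0.0615 M.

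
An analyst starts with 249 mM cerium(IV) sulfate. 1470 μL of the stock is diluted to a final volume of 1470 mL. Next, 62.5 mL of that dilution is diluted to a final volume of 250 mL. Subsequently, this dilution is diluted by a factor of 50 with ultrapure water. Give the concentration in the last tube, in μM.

Overall dilution factor = 1000 × 4 × 50 = 2.00 × 10⁵.
249 mM / 2.00 × 10⁵ = 1.24 × 10⁻³ mM = 1.24 μM.

1.24 μM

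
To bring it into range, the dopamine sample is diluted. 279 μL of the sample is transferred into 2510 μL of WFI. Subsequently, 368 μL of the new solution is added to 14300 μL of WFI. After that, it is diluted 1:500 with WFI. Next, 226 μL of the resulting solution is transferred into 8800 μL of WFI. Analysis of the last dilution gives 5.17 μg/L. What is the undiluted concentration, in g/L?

41.1 g/L

Overall dilution factor = 9.996 × 39.86 × 500 × 39.94 = 7.96 × 10⁶.
Original = 5.17 μg/L × 7.96 × 10⁶ = 4.11 × 10⁷ μg/L = 41.1 g/L.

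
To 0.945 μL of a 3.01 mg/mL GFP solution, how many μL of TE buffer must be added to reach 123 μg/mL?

22.2 μL

123 μg/mL = 0.123 mg/mL.
V₂ = C₁V₁/C₂ = 3.01 × 0.945 / 0.123 = 23.1 μL.
Diluent to add = V₂ − V₁ = 23.1 − 0.945 = 22.2 μL.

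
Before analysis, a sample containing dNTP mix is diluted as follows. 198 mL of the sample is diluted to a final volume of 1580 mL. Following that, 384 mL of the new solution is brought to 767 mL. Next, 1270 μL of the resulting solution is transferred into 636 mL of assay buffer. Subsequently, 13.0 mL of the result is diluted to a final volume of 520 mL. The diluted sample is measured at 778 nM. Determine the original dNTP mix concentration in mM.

Overall dilution factor = 7.980 × 1.997 × 501.8 × 40 = 3.20 × 10⁵.
Original = 778 nM × 3.20 × 10⁵ = 2.49 × 10⁸ nM = 249 mM.

249 mM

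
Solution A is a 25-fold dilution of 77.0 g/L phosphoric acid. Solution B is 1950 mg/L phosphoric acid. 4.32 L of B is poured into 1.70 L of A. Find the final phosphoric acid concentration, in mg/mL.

C_A = 77.0 g/L / 25 = 3.08 g/L.
C_B = 1950 mg/L = 1.95 g/L.
C_mix = (C_A·V_A + C_B·V_B)/(V_A + V_B) = (3.08×1.70 + 1.95×4.32) / 6.020 = 2.27 g/L = 2.27 mg/mL.

2.27 mg/mL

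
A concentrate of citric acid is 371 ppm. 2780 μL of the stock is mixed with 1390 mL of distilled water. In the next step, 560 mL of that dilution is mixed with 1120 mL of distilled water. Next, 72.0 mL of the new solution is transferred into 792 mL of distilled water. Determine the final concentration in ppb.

20.6 ppb

Overall dilution factor = 501 × 3 × 12 = 1.80 × 10⁴.
371 ppm / 1.80 × 10⁴ = 0.0206 ppm = 20.6 ppb.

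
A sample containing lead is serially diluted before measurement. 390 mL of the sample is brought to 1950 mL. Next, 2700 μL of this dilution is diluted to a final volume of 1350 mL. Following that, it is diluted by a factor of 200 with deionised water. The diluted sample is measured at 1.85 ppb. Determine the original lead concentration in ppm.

925 ppm

Overall dilution factor = 5 × 500 × 200 = 5.00 × 10⁵.
Original = 1.85 ppb × 5.00 × 10⁵ = 9.25 × 10⁵ ppb = 925 ppm.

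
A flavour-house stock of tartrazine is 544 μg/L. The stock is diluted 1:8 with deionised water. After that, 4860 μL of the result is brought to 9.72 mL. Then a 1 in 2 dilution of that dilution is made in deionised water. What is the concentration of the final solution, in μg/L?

17.0 μg/L

Overall dilution factor = 8 × 2 × 2 = 32.0.
544 μg/L / 32.0 = 17.0 μg/L.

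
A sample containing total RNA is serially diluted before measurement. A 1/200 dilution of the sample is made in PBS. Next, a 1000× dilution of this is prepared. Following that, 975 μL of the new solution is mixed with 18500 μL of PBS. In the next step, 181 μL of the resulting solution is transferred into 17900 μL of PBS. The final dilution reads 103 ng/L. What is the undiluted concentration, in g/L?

Overall dilution factor = 200 × 1000 × 19.97 × 99.90 = 3.99 × 10⁸.
Original = 103 ng/L × 3.99 × 10⁸ = 4.11 × 10¹⁰ ng/L = 41.1 g/L.

41.1 g/L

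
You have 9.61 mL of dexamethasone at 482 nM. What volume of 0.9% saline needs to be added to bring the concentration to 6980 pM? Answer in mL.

6980 pM = 6.98 nM.
V₂ = C₁V₁/C₂ = 482 × 9.61 / 6.98 = 664 mL.
Diluent to add = V₂ − V₁ = 664 − 9.61 = 654 mL.

654 mL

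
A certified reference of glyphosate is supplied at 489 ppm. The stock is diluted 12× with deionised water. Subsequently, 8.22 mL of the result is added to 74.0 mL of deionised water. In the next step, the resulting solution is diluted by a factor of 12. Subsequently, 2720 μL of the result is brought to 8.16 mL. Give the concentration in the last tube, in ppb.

113 ppb

Overall dilution factor = 12 × 10.00 × 12 × 3 = 4321.
489 ppm / 4321 = 0.113 ppm = 113 ppb.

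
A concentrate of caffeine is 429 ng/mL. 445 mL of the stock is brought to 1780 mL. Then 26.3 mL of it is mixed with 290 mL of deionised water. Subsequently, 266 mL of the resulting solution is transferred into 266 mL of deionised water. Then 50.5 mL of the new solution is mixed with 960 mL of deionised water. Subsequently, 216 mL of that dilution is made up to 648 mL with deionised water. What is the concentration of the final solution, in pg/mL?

Overall dilution factor = 4 × 12.03 × 2 × 20.01 × 3 = 5776.
429 ng/mL / 5776 = 0.0743 ng/mL = 74.3 pg/mL.

74.3 pg/mL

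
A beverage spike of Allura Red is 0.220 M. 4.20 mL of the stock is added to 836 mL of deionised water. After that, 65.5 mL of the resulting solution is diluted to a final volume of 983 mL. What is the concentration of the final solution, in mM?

0.0733 mM

Overall dilution factor = 200.0 × 15.01 = 3002.
0.220 M / 3002 = 7.33 × 10⁻⁵ M = 0.0733 mM.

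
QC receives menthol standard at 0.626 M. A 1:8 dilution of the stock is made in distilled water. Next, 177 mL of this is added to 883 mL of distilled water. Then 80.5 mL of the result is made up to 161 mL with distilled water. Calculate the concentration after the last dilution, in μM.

6530 μM

Overall dilution factor = 8 × 5.989 × 2 = 95.8.
0.626 M / 95.8 = 6.53 × 10⁻³ M = 6530 μM.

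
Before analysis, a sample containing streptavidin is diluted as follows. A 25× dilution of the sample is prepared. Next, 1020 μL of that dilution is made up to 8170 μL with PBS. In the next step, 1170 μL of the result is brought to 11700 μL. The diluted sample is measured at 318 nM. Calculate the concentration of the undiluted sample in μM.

Overall dilution factor = 25 × 8.010 × 10 = 2002.
Original = 318 nM × 2002 = 6.37 × 10⁵ nM = 637 μM.

637 μM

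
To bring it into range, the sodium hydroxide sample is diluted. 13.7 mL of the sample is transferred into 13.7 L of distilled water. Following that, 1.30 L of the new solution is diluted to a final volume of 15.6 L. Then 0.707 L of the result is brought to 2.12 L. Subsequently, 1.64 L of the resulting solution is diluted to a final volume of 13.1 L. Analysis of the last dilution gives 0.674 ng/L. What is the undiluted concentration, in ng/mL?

Overall dilution factor = 1001 × 12 × 2.999 × 7.988 = 2.88 × 10⁵.
Original = 0.674 ng/L × 2.88 × 10⁵ = 1.94 × 10⁵ ng/L = 194 ng/mL.

194 ng/mL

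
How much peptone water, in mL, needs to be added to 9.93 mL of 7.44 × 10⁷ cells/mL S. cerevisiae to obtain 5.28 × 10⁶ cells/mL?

V₂ = C₁V₁/C₂ = 7.44 × 10⁷ × 9.93 / 5.28 × 10⁶ = 140 mL.
Diluent to add = V₂ − V₁ = 140 − 9.93 = 130 mL.

130 mL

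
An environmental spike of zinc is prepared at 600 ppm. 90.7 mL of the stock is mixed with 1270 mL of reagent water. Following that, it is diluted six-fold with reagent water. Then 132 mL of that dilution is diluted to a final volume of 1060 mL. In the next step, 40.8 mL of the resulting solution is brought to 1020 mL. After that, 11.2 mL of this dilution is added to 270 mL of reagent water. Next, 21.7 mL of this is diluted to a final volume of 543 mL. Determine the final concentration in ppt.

Overall dilution factor = 15.00 × 6 × 8.030 × 25 × 25.11 × 25.02 = 1.14 × 10⁷.
600 ppm / 1.14 × 10⁷ = 5.28 × 10⁻⁵ ppm = 52.8 ppt.

52.8 ppt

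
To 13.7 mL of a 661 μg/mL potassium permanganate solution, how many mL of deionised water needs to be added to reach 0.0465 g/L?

181 mL

0.0465 g/L = 46.5 μg/mL.
V₂ = C₁V₁/C₂ = 661 × 13.7 / 46.5 = 195 mL.
Diluent to add = V₂ − V₁ = 195 − 13.7 = 181 mL.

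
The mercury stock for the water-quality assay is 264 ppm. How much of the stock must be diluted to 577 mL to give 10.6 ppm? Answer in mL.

V₁ = C₂V₂/C₁ = 10.6 × 577 / 264 = 23.2 mL.

23.2 mL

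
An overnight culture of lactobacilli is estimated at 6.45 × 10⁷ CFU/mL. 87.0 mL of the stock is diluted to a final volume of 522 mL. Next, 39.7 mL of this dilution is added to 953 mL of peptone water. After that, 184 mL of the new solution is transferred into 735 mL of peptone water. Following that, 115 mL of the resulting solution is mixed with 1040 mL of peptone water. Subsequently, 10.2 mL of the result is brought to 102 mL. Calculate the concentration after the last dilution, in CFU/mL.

Overall dilution factor = 6 × 25.01 × 4.995 × 10.04 × 10 = 7.53 × 10⁴.
6.45 × 10⁷ CFU/mL / 7.53 × 10⁴ = 857 CFU/mL.

857 CFU/mL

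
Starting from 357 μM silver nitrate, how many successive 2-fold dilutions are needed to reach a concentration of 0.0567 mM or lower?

3

Need 2ⁿ ≥ 6.30, so n ≥ log(6.30)/log(2) = 2.65.
Minimum whole steps: n = 3.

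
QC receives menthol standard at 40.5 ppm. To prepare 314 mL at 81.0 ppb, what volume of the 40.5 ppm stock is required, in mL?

0.628 mL

81.0 ppb = 0.0810 ppm.
V₁ = C₂V₂/C₁ = 0.0810 × 314 / 40.5 = 0.628 mL.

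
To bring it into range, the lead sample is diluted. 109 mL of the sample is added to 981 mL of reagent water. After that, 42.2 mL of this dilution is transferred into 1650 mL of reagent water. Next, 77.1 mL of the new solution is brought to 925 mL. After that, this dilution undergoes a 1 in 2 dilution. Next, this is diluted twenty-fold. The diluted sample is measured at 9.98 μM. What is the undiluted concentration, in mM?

Overall dilution factor = 10 × 40.10 × 12.00 × 2 × 20 = 1.92 × 10⁵.
Original = 9.98 μM × 1.92 × 10⁵ = 1.92 × 10⁶ μM = 1920 mM.

1920 mM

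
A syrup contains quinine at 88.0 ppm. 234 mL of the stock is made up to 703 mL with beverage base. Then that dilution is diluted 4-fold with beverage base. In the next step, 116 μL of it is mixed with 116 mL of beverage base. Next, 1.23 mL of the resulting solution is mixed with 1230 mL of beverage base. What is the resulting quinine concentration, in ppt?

7.31 ppt

Overall dilution factor = 3.004 × 4 × 1001 × 1001 = 1.20 × 10⁷.
88.0 ppm / 1.20 × 10⁷ = 7.31 × 10⁻⁶ ppm = 7.31 ppt.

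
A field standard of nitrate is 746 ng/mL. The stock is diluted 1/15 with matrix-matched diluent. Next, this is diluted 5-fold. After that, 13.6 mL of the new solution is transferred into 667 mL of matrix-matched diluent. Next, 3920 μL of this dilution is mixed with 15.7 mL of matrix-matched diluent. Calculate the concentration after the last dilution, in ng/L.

Overall dilution factor = 15 × 5 × 50.04 × 5.005 = 1.88 × 10⁴.
746 ng/mL / 1.88 × 10⁴ = 0.0397 ng/mL = 39.7 ng/L.

39.7 ng/L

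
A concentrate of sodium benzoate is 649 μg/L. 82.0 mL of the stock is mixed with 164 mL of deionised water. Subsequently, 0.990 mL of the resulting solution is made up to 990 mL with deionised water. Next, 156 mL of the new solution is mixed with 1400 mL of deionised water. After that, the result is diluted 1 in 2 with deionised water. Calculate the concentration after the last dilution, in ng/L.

10.8 ng/L

Overall dilution factor = 3 × 1000 × 9.974 × 2 = 5.98 × 10⁴.
649 μg/L / 5.98 × 10⁴ = 0.0108 μg/L = 10.8 ng/L.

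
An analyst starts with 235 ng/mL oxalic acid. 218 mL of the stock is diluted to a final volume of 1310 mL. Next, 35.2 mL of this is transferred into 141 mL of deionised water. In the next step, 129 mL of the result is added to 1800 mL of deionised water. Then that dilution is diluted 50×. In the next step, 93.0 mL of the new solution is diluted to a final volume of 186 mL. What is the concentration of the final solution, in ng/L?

5.22 ng/L

Overall dilution factor = 6.009 × 5.006 × 14.95 × 50 × 2 = 4.50 × 10⁴.
235 ng/mL / 4.50 × 10⁴ = 5.22 × 10⁻³ ng/mL = 5.22 ng/L.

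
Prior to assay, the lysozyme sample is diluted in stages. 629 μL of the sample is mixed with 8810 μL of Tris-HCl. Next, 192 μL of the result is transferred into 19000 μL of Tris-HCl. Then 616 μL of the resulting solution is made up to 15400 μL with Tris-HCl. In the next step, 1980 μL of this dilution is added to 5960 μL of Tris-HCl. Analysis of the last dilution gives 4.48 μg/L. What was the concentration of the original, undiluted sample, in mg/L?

674 mg/L

Overall dilution factor = 15.01 × 99.96 × 25 × 4.010 = 1.50 × 10⁵.
Original = 4.48 μg/L × 1.50 × 10⁵ = 6.74 × 10⁵ μg/L = 674 mg/L.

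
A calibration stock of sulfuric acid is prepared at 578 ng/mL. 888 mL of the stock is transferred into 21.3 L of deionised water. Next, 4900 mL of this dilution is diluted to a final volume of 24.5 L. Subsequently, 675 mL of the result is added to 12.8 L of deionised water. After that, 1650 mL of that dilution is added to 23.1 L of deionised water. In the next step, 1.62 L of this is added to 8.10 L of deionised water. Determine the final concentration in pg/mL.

2.58 pg/mL

Overall dilution factor = 24.99 × 5 × 19.96 × 15 × 6 = 2.24 × 10⁵.
578 ng/mL / 2.24 × 10⁵ = 2.58 × 10⁻³ ng/mL = 2.58 pg/mL.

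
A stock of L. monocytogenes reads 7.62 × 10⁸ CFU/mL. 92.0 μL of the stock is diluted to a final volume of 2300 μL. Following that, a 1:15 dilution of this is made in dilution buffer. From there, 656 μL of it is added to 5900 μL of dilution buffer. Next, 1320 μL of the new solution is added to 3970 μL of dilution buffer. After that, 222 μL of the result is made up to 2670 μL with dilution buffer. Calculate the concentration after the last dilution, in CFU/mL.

4220 CFU/mL

Overall dilution factor = 25 × 15 × 9.994 × 4.008 × 12.03 = 1.81 × 10⁵.
7.62 × 10⁸ CFU/mL / 1.81 × 10⁵ = 4220 CFU/mL.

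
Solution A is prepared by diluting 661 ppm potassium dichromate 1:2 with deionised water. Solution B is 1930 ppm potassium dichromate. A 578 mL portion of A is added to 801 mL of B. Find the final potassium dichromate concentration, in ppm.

1260 ppm

C_A = 661 ppm / 2 = 330 ppm.
C_mix = (C_A·V_A + C_B·V_B)/(V_A + V_B) = (330×578 + 1930×801) / 1379 = 1260 ppm.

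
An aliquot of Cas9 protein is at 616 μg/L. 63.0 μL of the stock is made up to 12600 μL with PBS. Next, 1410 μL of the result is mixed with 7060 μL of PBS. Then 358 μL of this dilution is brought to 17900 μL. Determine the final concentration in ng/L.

Overall dilution factor = 200 × 6.007 × 50 = 6.01 × 10⁴.
616 μg/L / 6.01 × 10⁴ = 0.0103 μg/L = 10.3 ng/L.

10.3 ng/L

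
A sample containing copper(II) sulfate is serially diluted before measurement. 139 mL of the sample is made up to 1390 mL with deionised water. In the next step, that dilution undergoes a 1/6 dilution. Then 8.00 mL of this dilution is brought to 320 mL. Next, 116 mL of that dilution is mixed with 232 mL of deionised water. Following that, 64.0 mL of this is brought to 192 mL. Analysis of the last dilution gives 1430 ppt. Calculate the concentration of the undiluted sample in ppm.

30.9 ppm

Overall dilution factor = 10 × 6 × 40 × 3 × 3 = 2.16 × 10⁴.
Original = 1430 ppt × 2.16 × 10⁴ = 3.09 × 10⁷ ppt = 30.9 ppm.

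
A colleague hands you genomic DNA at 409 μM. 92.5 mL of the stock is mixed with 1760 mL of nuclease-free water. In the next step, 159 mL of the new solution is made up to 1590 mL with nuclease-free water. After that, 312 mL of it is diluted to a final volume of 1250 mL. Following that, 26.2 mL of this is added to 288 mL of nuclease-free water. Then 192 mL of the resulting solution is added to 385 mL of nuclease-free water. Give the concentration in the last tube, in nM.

Overall dilution factor = 20.03 × 10 × 4.006 × 11.99 × 3.005 = 2.89 × 10⁴.
409 μM / 2.89 × 10⁴ = 0.0141 μM = 14.1 nM.

14.1 nM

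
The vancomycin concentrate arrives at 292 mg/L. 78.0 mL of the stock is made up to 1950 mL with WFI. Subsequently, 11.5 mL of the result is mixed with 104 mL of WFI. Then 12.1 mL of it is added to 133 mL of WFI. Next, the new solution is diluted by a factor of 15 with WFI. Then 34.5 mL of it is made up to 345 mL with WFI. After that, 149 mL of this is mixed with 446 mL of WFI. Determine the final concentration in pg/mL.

Overall dilution factor = 25 × 10.04 × 11.99 × 15 × 10 × 3.993 = 1.80 × 10⁶.
292 mg/L / 1.80 × 10⁶ = 1.62 × 10⁻⁴ mg/L = 162 pg/mL.

162 pg/mL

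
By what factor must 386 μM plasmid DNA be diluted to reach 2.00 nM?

1.93 × 10⁵

Factor = C₀/C_target = 386 μM / 2.00 nM = 1.93 × 10⁵.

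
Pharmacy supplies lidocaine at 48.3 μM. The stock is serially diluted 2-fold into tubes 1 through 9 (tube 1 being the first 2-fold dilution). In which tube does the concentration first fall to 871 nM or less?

tube 6

Tube n has concentration 48.3 μM / 2ⁿ.
Need 2ⁿ ≥ 48.3 μM / 871 nM = 55.5, so n ≥ 5.79.
First such tube: n = 6.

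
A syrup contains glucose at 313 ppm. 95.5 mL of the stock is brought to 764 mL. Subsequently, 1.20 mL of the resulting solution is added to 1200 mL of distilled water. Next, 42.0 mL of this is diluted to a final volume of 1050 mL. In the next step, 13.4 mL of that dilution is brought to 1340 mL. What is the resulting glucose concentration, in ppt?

15.6 ppt

Overall dilution factor = 8 × 1001 × 25 × 100 = 2.00 × 10⁷.
313 ppm / 2.00 × 10⁷ = 1.56 × 10⁻⁵ ppm = 15.6 ppt.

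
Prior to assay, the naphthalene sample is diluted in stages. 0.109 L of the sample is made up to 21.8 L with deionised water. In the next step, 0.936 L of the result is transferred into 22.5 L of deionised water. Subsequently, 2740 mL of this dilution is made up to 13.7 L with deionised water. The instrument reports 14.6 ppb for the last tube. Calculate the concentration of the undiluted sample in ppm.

366 ppm

Overall dilution factor = 200 × 25.04 × 5 = 2.50 × 10⁴.
Original = 14.6 ppb × 2.50 × 10⁴ = 3.66 × 10⁵ ppb = 366 ppm.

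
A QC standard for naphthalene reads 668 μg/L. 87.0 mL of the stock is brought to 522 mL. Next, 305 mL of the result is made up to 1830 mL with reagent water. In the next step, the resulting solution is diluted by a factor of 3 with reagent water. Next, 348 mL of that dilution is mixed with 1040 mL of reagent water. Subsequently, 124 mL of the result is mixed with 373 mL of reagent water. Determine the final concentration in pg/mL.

387 pg/mL

Overall dilution factor = 6 × 6 × 3 × 3.989 × 4.008 = 1727.
668 μg/L / 1727 = 0.387 μg/L = 387 pg/mL.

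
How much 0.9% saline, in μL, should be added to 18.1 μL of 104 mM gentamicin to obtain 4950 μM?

4950 μM = 4.95 mM.
V₂ = C₁V₁/C₂ = 104 × 18.1 / 4.95 = 380 μL.
Diluent to add = V₂ − V₁ = 380 − 18.1 = 362 μL.

362 μL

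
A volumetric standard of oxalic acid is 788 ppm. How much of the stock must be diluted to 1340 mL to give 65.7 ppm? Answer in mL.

V₁ = C₂V₂/C₁ = 65.7 × 1340 / 788 = 112 mL.

112 mL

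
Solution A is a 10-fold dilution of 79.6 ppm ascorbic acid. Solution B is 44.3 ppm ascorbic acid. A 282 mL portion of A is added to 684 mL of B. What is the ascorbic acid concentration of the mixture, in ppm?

C_A = 79.6 ppm / 10 = 7.96 ppm.
C_mix = (C_A·V_A + C_B·V_B)/(V_A + V_B) = (7.96×282 + 44.3×684) / 966.0 = 33.7 ppm.

33.7 ppm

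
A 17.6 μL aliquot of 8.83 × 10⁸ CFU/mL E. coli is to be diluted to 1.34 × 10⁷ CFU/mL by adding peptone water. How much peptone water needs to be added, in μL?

V₂ = C₁V₁/C₂ = 8.83 × 10⁸ × 17.6 / 1.34 × 10⁷ = 1160 μL.
Diluent to add = V₂ − V₁ = 1160 − 17.6 = 1140 μL.

1140 μL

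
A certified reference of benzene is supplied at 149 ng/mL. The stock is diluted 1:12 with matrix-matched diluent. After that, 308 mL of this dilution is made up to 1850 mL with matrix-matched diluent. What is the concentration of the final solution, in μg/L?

2.07 μg/L

Overall dilution factor = 12 × 6.006 = 72.1.
149 ng/mL / 72.1 = 2.07 ng/mL = 2.07 μg/L.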